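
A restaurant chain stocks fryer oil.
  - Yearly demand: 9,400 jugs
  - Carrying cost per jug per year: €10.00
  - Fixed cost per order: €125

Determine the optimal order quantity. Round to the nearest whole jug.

485 jugs

Optimal lot size Q* = (2 × 9,400 × €125 / €10)^½ ≈ 484.77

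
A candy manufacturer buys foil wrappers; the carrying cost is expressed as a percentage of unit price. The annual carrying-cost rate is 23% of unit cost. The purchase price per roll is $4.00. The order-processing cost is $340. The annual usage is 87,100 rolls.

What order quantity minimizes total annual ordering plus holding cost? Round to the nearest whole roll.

8,024 rolls

Carrying cost H = $4 × 23% = $0.9200/roll/yr
2DS/H = 2·87,100·340/0.92 = 64,378,260.87
EOQ = √64,378,260.87 ≈ 8,023.61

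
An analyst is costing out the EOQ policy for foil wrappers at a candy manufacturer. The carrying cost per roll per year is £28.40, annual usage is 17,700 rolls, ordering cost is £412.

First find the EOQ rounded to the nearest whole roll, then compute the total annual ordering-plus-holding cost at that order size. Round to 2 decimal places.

£20,352.11

EOQ = √(2DS/H) = √(2 × 17,700 × 412 / 28.4)
    = √(513,549.30) ≈ 716.62 → Q = 717 rolls
Ordering: D/Q × S = 17,700/717 × £412 = £10,170.71
Holding:  Q/2 × H = 717/2 × £28.4 = £10,181.40
Total = £10,170.71 + £10,181.40 = £20,352.11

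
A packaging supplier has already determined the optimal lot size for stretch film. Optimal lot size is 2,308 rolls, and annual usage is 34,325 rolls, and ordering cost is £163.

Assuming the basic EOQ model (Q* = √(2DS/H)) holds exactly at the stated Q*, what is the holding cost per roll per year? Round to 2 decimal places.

£2.10

Since Q* = (2DS/H)^½, squaring gives Q*²·H = 2DS.
H = 2DS / Q² = 2 × 34,325 × 163 / 2,308² = 2.1007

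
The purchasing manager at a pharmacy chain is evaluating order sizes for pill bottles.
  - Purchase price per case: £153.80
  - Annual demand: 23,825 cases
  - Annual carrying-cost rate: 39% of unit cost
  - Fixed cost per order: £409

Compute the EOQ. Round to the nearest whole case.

H = i·C = 0.39 × £153.8 = £59.9820 per case-year
EOQ = √(2DS/H) = √(2 × 23,825 × 409 / 59.982)
    = √(324,911.64) ≈ 570.01

570 cases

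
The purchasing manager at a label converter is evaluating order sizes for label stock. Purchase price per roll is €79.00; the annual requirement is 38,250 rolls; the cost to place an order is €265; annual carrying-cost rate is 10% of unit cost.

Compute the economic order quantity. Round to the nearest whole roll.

1,602 rolls

Carrying cost H = €79 × 10% = €7.9000/roll/yr
2DS/H = 2·38,250·265/7.9 = 2,566,139.24
EOQ = √2,566,139.24 ≈ 1,601.92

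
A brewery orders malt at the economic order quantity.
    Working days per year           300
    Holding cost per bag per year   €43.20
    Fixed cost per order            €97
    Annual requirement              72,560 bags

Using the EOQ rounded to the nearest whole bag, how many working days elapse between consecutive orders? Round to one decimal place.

2.4 days

Q* = √(2·D·S / H) = √(2·72,560·97 / 43.2) = √325,848.1 ≈ 570.83 → Q = 571 bags
Cycle time = (working days × Q)/D = (300 × 571) / 72,560 = 2.361 days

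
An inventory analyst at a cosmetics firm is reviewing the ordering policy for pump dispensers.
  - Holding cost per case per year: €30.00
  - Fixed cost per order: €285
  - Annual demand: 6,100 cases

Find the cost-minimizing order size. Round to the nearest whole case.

340 cases

2DS/H = 2·6,100·285/30 = 115,900.00
EOQ = √115,900.00 ≈ 340.44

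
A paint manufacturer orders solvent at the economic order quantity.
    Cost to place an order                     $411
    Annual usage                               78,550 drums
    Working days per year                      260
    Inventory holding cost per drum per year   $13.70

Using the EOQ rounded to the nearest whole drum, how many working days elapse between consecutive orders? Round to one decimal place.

EOQ = √(2DS/H) = √(2 × 78,550 × 411 / 13.7)
    = √(4,713,000.00) ≈ 2,170.94 → Q = 2,171 drums
Days between orders = 260 / (D/Q) = 260 / 36.181 ≈ 7.186

7.2 days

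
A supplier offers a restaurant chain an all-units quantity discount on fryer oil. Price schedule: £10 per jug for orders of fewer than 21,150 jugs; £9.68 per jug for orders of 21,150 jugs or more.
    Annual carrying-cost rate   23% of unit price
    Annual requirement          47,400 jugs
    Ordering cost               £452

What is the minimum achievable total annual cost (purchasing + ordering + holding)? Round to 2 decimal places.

H₁ = 23%×£10 = £2.3000;  H₂ = 23%×£9.68 = £2.2264
EOQ₁ = √(2×47,400×452/2.3000) = 4,316.28  (< 21,150, feasible at tier 1)
EOQ₂ = √(2×47,400×452/2.2264) = 4,387.04  (< 21,150 → use Q = 21,150 at tier-2 price)
TC(tier 1 (EOQ₁), Q≈4,316.3) = £483,927.44
TC(tier 2, Q≈21,150.0) = £483,389.17
Minimum at tier 2: £483,389.17

£483,389.17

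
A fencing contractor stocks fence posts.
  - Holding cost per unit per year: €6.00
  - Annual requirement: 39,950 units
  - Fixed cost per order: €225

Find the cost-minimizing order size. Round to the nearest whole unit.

2DS/H = 2·39,950·225/6 = 2,996,250.00
EOQ = √2,996,250.00 ≈ 1,730.97

1,731 units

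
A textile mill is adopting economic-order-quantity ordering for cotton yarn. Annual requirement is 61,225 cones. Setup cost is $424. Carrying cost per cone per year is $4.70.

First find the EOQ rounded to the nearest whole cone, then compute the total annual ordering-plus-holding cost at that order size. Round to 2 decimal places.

$15,621.09

EOQ = √(2DS/H) = √(2 × 61,225 × 424 / 4.7)
    = √(11,046,553.19) ≈ 3,323.64 → Q = 3,324 cones
Orders/yr = 61,225/3,324 = 18.419; ordering cost = 18.419 × $424 = $7,809.69
Average inventory = 3,324/2 = 1662; holding cost = 1662 × $4.7 = $7,811.40
Total = $7,809.69 + $7,811.40 = $15,621.09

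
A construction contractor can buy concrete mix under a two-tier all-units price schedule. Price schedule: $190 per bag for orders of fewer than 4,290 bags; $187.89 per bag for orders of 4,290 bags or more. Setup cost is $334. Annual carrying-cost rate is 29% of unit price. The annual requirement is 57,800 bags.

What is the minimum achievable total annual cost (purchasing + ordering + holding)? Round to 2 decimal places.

H₁ = 29%×$190 = $55.1000;  H₂ = 29%×$187.89 = $54.4881
EOQ₁ = √(2×57,800×334/55.1000) = 837.10  (< 4,290, feasible at tier 1)
EOQ₂ = √(2×57,800×334/54.4881) = 841.79  (< 4,290 → use Q = 4,290 at tier-2 price)
TC(tier 1 (EOQ₁), Q≈837.1) = $11,028,124.10
TC(tier 2, Q≈4,290.0) = $10,981,419.02
Minimum at tier 2: $10,981,419.02

$10,981,419.02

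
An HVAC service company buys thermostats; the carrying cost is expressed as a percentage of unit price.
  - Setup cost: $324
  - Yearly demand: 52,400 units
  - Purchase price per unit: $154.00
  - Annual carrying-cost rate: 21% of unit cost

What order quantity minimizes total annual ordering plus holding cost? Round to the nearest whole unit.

1,025 units

H = i·C = 0.21 × $154 = $32.3400 per unit-year
Q* = √(2·D·S / H) = √(2·52,400·324 / 32.34) = √1,049,944.3 ≈ 1,024.67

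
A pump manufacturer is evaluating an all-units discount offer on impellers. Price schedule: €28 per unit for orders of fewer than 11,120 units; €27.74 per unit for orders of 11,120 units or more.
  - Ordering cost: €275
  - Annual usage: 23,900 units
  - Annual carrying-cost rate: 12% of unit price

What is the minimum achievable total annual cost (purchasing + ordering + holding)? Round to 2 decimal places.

€675,845.84

H₁ = 12%×€28 = €3.3600;  H₂ = 12%×€27.74 = €3.3288
EOQ₁ = √(2×23,900×275/3.3600) = 1,977.93  (< 11,120, feasible at tier 1)
EOQ₂ = √(2×23,900×275/3.3288) = 1,987.18  (< 11,120 → use Q = 11,120 at tier-2 price)
TC(tier 1 (EOQ₁), Q≈1,977.9) = €675,845.84
TC(tier 2, Q≈11,120.0) = €682,085.18
Minimum at tier 1 (EOQ₁): €675,845.84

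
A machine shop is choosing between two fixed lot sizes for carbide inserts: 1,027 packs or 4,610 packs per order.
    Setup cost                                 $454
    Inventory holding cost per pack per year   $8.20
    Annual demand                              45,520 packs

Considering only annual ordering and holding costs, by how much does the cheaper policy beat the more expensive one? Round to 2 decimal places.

$949.58

TC(Q) = (D/Q)S + (Q/2)H
TC(1,027) = (45,520/1,027)×454 + (1,027/2)×8.2 = $24,333.47
TC(4,610) = (45,520/4,610)×454 + (4,610/2)×8.2 = $23,383.88
|ΔTC| = |$24,333.47 − $23,383.88| = $949.58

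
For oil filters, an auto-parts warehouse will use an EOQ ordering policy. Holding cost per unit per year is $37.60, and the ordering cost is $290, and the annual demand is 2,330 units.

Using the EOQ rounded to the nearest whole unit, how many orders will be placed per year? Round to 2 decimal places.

2DS/H = 2·2,330·290/37.6 = 35,941.49
EOQ = √35,941.49 ≈ 189.58 → Q = 190
Orders per year = D/Q = 2,330 / 190 = 12.263

12.26 orders per year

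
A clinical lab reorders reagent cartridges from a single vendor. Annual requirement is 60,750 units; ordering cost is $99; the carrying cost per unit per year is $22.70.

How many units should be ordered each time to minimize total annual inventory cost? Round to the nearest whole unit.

728 units

2DS/H = 2·60,750·99/22.7 = 529,889.87
EOQ = √529,889.87 ≈ 727.94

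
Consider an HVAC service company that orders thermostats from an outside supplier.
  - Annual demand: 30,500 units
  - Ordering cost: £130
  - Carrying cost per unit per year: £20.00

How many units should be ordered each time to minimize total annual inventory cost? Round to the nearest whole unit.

630 units

2DS/H = 2·30,500·130/20 = 396,500.00
EOQ = √396,500.00 ≈ 629.68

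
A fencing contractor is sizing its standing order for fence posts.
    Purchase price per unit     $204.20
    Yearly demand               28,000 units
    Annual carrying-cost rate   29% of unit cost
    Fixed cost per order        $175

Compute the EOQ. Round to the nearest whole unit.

407 units

Holding cost per unit per year: H = 29% × $204.2 = $59.2180
2DS/H = 2·28,000·175/59.218 = 165,490.22
EOQ = √165,490.22 ≈ 406.80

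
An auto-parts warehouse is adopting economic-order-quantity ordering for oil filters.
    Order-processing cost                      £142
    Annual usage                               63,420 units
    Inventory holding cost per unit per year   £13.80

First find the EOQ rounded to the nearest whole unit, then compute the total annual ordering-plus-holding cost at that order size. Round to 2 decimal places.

£15,765.65

2DS/H = 2·63,420·142/13.8 = 1,305,165.22
EOQ = √1,305,165.22 ≈ 1,142.44 → Q = 1,142 units
Annual ordering cost = (D/Q)·S = (63,420/1,142) × 142 = £7,885.85
Annual holding cost  = (Q/2)·H = (1,142/2) × 13.8 = £7,879.80
Total = £7,885.85 + £7,879.80 = £15,765.65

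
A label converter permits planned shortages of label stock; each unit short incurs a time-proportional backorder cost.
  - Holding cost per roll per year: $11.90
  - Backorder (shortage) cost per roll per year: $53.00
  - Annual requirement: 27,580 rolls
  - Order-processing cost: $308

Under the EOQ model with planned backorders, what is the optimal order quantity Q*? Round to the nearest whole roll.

Q* = √(2DS/H) · √((H + b)/b)
   = √(2 × 27,580 × 308 / 11.9) · √((11.9 + 53) / 53)
   = 1,194.852 × 1.1066 ≈ 1,322.20

1,322 rolls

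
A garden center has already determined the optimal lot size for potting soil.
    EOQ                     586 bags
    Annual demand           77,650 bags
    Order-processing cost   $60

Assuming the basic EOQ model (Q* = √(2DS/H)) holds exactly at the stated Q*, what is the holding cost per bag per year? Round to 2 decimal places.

$27.13

Since Q* = (2DS/H)^½, squaring gives Q*²·H = 2DS.
H = 2DS / Q² = 2 × 77,650 × 60 / 586² = 27.1349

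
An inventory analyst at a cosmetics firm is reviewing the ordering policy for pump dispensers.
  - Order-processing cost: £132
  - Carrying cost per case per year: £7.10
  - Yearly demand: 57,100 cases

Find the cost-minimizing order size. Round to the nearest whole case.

2DS/H = 2·57,100·132/7.1 = 2,123,154.93
EOQ = √2,123,154.93 ≈ 1,457.10

1,457 cases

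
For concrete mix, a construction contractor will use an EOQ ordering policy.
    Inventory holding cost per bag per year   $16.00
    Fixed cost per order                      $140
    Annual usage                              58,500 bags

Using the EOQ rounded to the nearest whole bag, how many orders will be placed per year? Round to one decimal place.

Optimal lot size Q* = (2 × 58,500 × $140 / $16)^½ ≈ 1,011.81 → Q = 1,012
Orders per year = D/Q = 58,500 / 1,012 = 57.806

57.8 orders per year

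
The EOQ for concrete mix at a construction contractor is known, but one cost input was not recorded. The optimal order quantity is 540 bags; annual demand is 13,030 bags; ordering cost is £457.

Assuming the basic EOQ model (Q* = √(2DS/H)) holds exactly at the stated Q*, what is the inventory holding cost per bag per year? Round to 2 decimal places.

£40.84

Since Q* = (2DS/H)^½, squaring gives Q*²·H = 2DS.
H = 2DS / Q² = 2 × 13,030 × 457 / 540² = 40.8416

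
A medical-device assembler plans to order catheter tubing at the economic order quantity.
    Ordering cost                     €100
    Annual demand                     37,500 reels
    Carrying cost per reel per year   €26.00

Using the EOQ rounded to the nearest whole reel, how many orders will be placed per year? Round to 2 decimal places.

69.83 orders per year

Optimal lot size Q* = (2 × 37,500 × €100 / €26)^½ ≈ 537.09 → Q = 537
Orders per year = D/Q = 37,500 / 537 = 69.832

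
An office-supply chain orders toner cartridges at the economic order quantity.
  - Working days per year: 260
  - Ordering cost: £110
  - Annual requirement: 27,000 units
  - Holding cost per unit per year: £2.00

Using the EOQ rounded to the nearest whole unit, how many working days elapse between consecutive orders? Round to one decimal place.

16.6 days

2DS/H = 2·27,000·110/2 = 2,970,000.00
EOQ = √2,970,000.00 ≈ 1,723.37 → Q = 1,723 units
Cycle time = (working days × Q)/D = (260 × 1,723) / 27,000 = 16.592 days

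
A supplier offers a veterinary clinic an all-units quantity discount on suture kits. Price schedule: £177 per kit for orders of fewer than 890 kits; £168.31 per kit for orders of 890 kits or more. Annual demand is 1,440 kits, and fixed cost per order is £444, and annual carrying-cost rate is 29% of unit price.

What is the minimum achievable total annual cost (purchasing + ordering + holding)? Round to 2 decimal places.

£262,981.65

H₁ = 29%×£177 = £51.3300;  H₂ = 29%×£168.31 = £48.8099
EOQ₁ = √(2×1,440×444/51.3300) = 157.83  (< 890, feasible at tier 1)
EOQ₂ = √(2×1,440×444/48.8099) = 161.86  (< 890 → use Q = 890 at tier-2 price)
TC(tier 1 (EOQ₁), Q≈157.8) = £262,981.65
TC(tier 2, Q≈890.0) = £264,805.19
Minimum at tier 1 (EOQ₁): £262,981.65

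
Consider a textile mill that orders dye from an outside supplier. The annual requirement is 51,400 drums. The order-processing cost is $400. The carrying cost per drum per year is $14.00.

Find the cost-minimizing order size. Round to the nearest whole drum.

Optimal lot size Q* = (2 × 51,400 × $400 / $14)^½ ≈ 1,713.81

1,714 drums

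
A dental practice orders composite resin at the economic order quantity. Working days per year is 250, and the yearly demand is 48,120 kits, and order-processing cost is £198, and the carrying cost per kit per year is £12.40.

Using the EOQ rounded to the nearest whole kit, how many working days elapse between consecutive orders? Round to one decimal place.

Optimal lot size Q* = (2 × 48,120 × £198 / £12.4)^½ ≈ 1,239.65 → Q = 1,240 kits
Days between orders = 250 / (D/Q) = 250 / 38.806 ≈ 6.442

6.4 days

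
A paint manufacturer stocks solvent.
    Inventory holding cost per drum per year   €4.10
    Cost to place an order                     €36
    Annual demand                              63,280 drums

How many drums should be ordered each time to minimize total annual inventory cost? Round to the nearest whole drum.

1,054 drums

Optimal lot size Q* = (2 × 63,280 × €36 / €4.1)^½ ≈ 1,054.16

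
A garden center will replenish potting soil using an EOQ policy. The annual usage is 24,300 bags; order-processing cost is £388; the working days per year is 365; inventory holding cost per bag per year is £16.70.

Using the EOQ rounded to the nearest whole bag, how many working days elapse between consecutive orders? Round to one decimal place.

Optimal lot size Q* = (2 × 24,300 × £388 / £16.7)^½ ≈ 1,062.61 → Q = 1,063 bags
T = Q/D × 365 days = 1,063/24,300 × 365 = 15.967 days

16.0 days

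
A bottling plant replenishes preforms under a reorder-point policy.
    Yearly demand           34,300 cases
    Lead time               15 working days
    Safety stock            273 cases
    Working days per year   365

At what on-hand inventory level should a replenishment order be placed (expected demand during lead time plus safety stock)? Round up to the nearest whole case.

Daily demand d = 34,300 / 365 = 93.973 cases/day
Demand during lead time = 93.973 × 15 = 1,409.59
Reorder point = 1,409.59 + 273 = 1,682.59 → round up

1,683 cases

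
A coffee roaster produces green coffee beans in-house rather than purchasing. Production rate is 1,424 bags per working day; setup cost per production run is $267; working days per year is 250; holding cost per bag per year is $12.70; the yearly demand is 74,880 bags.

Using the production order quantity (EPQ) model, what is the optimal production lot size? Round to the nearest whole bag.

1,997 bags

Daily demand d = 74,880/250 = 299.520; p = 1424; 1 − d/p = 0.78966
EPQ = √(2DS / (H(1 − d/p)))
    = √(2 × 74,880 × 267 / (12.7 × 0.78966)) ≈ 1,996.78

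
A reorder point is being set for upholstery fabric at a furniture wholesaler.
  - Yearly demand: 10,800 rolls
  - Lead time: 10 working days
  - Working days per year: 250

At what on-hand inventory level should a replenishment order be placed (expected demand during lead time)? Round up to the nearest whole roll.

432 rolls

Daily demand d = 10,800 / 250 = 43.200 rolls/day
Demand during lead time = 43.200 × 10 = 432.00
Reorder point = 432.00 → round up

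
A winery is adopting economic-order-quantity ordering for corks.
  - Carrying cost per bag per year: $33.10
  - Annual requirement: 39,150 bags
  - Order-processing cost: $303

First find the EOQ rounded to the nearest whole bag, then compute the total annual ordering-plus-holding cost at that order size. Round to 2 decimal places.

$28,023.10

Q* = √(2·D·S / H) = √(2·39,150·303 / 33.1) = √716,764.4 ≈ 846.62 → Q = 847 bags
Annual ordering cost = (D/Q)·S = (39,150/847) × 303 = $14,005.25
Annual holding cost  = (Q/2)·H = (847/2) × 33.1 = $14,017.85
Total = $14,005.25 + $14,017.85 = $28,023.10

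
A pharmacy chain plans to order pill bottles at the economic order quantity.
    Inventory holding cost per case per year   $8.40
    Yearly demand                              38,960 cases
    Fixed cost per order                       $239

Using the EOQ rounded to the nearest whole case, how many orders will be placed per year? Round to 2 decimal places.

EOQ = √(2DS/H) = √(2 × 38,960 × 239 / 8.4)
    = √(2,217,009.52) ≈ 1,488.96 → Q = 1,489
Orders per year = D/Q = 38,960 / 1,489 = 26.165

26.17 orders per year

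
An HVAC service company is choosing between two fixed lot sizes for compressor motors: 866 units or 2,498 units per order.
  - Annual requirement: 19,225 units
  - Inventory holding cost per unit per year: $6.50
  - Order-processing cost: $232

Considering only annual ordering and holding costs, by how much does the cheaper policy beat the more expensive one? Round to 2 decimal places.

TC(Q) = (D/Q)S + (Q/2)H
TC(866) = (19,225/866)×232 + (866/2)×6.5 = $7,964.85
TC(2,498) = (19,225/2,498)×232 + (2,498/2)×6.5 = $9,904.01
|ΔTC| = |$7,964.85 − $9,904.01| = $1,939.16

$1,939.16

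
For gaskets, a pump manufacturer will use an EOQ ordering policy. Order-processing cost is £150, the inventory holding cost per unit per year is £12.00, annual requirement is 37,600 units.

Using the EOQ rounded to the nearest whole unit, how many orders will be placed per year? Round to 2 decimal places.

2DS/H = 2·37,600·150/12 = 940,000.00
EOQ = √940,000.00 ≈ 969.54 → Q = 970
Orders per year = D/Q = 37,600 / 970 = 38.763

38.76 orders per year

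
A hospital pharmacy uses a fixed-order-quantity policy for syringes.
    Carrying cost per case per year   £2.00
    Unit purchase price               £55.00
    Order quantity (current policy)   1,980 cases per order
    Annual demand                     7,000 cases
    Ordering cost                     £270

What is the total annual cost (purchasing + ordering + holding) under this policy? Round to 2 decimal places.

Ordering: D/Q × S = 7,000/1,980 × £270 = £954.55
Holding:  Q/2 × H = 1,980/2 × £2 = £1,980.00
Purchase cost = D·C = 7,000 × 55 = £385,000.00
Total = £954.55 + £1,980.00 + £385,000.00 = £387,934.55

£387,934.55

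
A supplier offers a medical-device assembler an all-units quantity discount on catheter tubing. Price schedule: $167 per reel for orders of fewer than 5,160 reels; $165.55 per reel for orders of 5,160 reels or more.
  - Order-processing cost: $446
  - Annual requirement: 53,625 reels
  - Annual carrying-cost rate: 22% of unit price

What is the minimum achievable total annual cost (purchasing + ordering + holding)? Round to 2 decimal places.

$8,976,219.96

H₁ = 22%×$167 = $36.7400;  H₂ = 22%×$165.55 = $36.4210
EOQ₁ = √(2×53,625×446/36.7400) = 1,141.03  (< 5,160, feasible at tier 1)
EOQ₂ = √(2×53,625×446/36.4210) = 1,146.01  (< 5,160 → use Q = 5,160 at tier-2 price)
TC(tier 1 (EOQ₁), Q≈1,141.0) = $8,997,296.39
TC(tier 2, Q≈5,160.0) = $8,976,219.96
Minimum at tier 2: $8,976,219.96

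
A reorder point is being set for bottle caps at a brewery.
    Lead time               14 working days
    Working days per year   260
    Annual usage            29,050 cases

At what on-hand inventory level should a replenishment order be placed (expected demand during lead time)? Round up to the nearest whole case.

Daily demand d = 29,050 / 260 = 111.731 cases/day
Demand during lead time = 111.731 × 14 = 1,564.23
Reorder point = 1,564.23 → round up

1,565 cases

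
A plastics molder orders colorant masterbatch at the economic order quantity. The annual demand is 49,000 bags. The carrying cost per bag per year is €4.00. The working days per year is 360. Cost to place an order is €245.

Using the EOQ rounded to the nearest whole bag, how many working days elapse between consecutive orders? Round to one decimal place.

Q* = √(2·D·S / H) = √(2·49,000·245 / 4) = √6,002,500.0 ≈ 2,450.00 → Q = 2,450 bags
T = Q/D × 360 days = 2,450/49,000 × 360 = 18.000 days

18.0 days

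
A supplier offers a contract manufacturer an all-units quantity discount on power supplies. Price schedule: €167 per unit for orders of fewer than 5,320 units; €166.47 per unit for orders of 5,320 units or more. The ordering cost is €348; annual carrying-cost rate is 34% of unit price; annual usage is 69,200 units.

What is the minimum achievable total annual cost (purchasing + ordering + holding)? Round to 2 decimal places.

H₁ = 34%×€167 = €56.7800;  H₂ = 34%×€166.47 = €56.5998
EOQ₁ = √(2×69,200×348/56.7800) = 921.00  (< 5,320, feasible at tier 1)
EOQ₂ = √(2×69,200×348/56.5998) = 922.47  (< 5,320 → use Q = 5,320 at tier-2 price)
TC(tier 1 (EOQ₁), Q≈921.0) = €11,608,694.42
TC(tier 2, Q≈5,320.0) = €11,674,806.08
Minimum at tier 1 (EOQ₁): €11,608,694.42

€11,608,694.42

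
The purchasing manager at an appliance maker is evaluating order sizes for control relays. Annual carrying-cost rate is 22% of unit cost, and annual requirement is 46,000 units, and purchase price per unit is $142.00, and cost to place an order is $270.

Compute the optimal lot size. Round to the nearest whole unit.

Carrying cost H = $142 × 22% = $31.2400/unit/yr
2DS/H = 2·46,000·270/31.24 = 795,134.44
EOQ = √795,134.44 ≈ 891.70

892 units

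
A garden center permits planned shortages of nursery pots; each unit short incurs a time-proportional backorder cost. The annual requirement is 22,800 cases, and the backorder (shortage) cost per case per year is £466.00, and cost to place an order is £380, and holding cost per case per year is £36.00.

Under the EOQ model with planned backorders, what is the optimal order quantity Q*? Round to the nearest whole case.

720 cases

Basic EOQ = √(2·22,800·380/36) = 693.782
Backorder adjustment √((H+b)/b) = √((36+466)/466) = 1.0379
Q* = 693.782 × 1.0379 ≈ 720.08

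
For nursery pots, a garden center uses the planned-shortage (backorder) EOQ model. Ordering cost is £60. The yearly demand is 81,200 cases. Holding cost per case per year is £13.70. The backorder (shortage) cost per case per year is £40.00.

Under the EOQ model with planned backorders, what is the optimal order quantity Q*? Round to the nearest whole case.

Q* = √(2DS/H) · √((H + b)/b)
   = √(2 × 81,200 × 60 / 13.7) · √((13.7 + 40) / 40)
   = 843.351 × 1.1587 ≈ 977.16

977 cases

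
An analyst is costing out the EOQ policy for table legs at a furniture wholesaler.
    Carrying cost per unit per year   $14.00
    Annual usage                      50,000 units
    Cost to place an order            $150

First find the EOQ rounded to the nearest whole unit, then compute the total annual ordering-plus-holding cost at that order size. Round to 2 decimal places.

Q* = √(2·D·S / H) = √(2·50,000·150 / 14) = √1,071,428.6 ≈ 1,035.10 → Q = 1,035 units
Ordering: D/Q × S = 50,000/1,035 × $150 = $7,246.38
Holding:  Q/2 × H = 1,035/2 × $14 = $7,245.00
Total = $7,246.38 + $7,245.00 = $14,491.38

$14,491.38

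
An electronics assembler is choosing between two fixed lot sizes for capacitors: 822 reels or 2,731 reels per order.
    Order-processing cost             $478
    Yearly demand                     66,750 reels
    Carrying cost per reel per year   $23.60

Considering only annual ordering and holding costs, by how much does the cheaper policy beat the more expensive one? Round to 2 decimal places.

$4,606.41

TC(Q) = (D/Q)S + (Q/2)H
TC(822) = (66,750/822)×478 + (822/2)×23.6 = $48,515.29
TC(2,731) = (66,750/2,731)×478 + (2,731/2)×23.6 = $43,908.88
Cheaper: Q = 2,731.  Difference = $4,606.41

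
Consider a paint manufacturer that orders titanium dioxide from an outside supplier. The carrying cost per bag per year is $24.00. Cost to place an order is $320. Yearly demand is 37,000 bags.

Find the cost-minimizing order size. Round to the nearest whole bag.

2DS/H = 2·37,000·320/24 = 986,666.67
EOQ = √986,666.67 ≈ 993.31

993 bags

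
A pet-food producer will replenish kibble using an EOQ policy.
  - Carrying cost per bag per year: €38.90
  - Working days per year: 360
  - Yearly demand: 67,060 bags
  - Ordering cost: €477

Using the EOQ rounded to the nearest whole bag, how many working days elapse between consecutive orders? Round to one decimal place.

6.9 days

2DS/H = 2·67,060·477/38.9 = 1,644,607.71
EOQ = √1,644,607.71 ≈ 1,282.42 → Q = 1,282 bags
Days between orders = 360 / (D/Q) = 360 / 52.309 ≈ 6.882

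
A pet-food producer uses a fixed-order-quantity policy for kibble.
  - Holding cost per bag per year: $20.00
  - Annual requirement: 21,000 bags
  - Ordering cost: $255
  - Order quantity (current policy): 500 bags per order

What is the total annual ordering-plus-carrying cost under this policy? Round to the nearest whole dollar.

$15,710

Ordering: D/Q × S = 21,000/500 × $255 = $10,710.00
Holding:  Q/2 × H = 500/2 × $20 = $5,000.00
Total = $10,710.00 + $5,000.00 = $15,710.00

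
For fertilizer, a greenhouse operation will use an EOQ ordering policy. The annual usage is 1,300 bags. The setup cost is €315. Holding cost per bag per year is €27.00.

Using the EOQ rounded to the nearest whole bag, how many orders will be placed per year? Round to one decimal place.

7.5 orders per year

EOQ = √(2DS/H) = √(2 × 1,300 × 315 / 27)
    = √(30,333.33) ≈ 174.16 → Q = 174
N = D/Q = 1,300/174 ≈ 7.471 orders/yr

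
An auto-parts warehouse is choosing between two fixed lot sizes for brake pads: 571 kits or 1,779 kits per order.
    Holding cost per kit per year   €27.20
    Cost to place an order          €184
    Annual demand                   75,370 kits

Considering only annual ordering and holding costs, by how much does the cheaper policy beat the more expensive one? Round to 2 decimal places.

€63.12

Annual cost at Q: ordering D·S/Q plus holding Q·H/2.
TC(571) = (75,370/571)×184 + (571/2)×27.2 = €32,052.96
TC(1,779) = (75,370/1,779)×184 + (1,779/2)×27.2 = €31,989.84
Cheaper: Q = 1,779.  Difference = €63.12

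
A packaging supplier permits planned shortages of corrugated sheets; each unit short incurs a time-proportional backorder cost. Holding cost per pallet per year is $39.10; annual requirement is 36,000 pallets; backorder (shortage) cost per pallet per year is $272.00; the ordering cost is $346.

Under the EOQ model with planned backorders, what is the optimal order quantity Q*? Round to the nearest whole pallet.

Q* = √(2DS/H) · √((H + b)/b)
   = √(2 × 36,000 × 346 / 39.1) · √((39.1 + 272) / 272)
   = 798.208 × 1.0695 ≈ 853.65

854 pallets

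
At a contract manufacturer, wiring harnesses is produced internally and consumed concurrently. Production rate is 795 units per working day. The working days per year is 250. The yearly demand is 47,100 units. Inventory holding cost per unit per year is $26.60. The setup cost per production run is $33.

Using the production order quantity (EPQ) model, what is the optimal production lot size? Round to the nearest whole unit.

d = 47,100/250 = 188.4000 units/day;  effective holding cost H(1 − d/p) = 26.6·(1 − 188.4000/795) = 20.29630
Q* = √(2DS / H_eff) = √(2·47,100·33 / 20.29630) ≈ 391.36

391 units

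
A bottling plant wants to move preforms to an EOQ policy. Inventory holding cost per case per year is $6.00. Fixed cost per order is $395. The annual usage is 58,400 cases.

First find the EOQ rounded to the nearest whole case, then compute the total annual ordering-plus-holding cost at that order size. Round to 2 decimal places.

$16,637.79

2DS/H = 2·58,400·395/6 = 7,689,333.33
EOQ = √7,689,333.33 ≈ 2,772.96 → Q = 2,773 cases
Annual ordering cost = (D/Q)·S = (58,400/2,773) × 395 = $8,318.79
Annual holding cost  = (Q/2)·H = (2,773/2) × 6 = $8,319.00
Total = $8,318.79 + $8,319.00 = $16,637.79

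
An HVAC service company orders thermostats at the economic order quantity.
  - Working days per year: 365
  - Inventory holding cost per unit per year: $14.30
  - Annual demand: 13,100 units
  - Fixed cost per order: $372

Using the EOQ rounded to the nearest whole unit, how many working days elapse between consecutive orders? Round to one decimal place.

23.0 days

2DS/H = 2·13,100·372/14.3 = 681,566.43
EOQ = √681,566.43 ≈ 825.57 → Q = 826 units
Days between orders = 365 / (D/Q) = 365 / 15.860 ≈ 23.015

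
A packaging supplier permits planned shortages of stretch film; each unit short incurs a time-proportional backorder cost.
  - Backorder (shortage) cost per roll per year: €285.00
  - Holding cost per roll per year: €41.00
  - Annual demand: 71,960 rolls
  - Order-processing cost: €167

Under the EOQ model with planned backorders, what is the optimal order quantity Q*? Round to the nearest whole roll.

819 rolls

Basic EOQ = √(2·71,960·167/41) = 765.644
Backorder adjustment √((H+b)/b) = √((41+285)/285) = 1.0695
Q* = 765.644 × 1.0695 ≈ 818.87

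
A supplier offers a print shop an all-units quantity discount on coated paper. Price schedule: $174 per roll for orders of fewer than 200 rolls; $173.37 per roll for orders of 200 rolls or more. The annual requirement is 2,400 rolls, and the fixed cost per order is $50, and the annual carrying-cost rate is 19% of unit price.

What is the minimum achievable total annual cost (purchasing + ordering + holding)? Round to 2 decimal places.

H₁ = 19%×$174 = $33.0600;  H₂ = 19%×$173.37 = $32.9403
EOQ₁ = √(2×2,400×50/33.0600) = 85.20  (< 200, feasible at tier 1)
EOQ₂ = √(2×2,400×50/32.9403) = 85.36  (< 200 → use Q = 200 at tier-2 price)
TC(tier 1 (EOQ₁), Q≈85.2) = $420,416.81
TC(tier 2, Q≈200.0) = $419,982.03
Minimum at tier 2: $419,982.03

$419,982.03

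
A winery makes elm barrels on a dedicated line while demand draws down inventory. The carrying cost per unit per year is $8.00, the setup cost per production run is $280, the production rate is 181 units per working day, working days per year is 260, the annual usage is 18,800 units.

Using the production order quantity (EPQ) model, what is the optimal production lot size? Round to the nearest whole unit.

1,480 units

d = 18,800/260 = 72.3077 units/day;  effective holding cost H(1 − d/p) = 8·(1 − 72.3077/181) = 4.80408
Q* = √(2DS / H_eff) = √(2·18,800·280 / 4.80408) ≈ 1,480.36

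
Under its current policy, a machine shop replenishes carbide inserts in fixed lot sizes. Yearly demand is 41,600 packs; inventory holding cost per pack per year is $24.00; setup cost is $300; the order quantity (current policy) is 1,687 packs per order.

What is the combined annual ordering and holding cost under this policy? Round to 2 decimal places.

$27,641.75

Annual ordering cost = (D/Q)·S = (41,600/1,687) × 300 = $7,397.75
Annual holding cost  = (Q/2)·H = (1,687/2) × 24 = $20,244.00
Total = $7,397.75 + $20,244.00 = $27,641.75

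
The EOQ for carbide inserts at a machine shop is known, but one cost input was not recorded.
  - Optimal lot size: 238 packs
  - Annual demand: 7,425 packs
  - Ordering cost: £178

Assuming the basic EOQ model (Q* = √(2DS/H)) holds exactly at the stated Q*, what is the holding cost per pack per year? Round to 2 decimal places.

£46.67

From Q* = √(2DS/H) ⇒ Q*² = 2DS/H.
H = 2DS / Q² = 2 × 7,425 × 178 / 238² = 46.6651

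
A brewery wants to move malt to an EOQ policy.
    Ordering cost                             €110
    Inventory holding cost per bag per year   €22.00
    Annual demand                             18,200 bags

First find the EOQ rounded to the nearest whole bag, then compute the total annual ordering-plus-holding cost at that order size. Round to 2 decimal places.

€9,385.52

Q* = √(2·D·S / H) = √(2·18,200·110 / 22) = √182,000.0 ≈ 426.61 → Q = 427 bags
Ordering: D/Q × S = 18,200/427 × €110 = €4,688.52
Holding:  Q/2 × H = 427/2 × €22 = €4,697.00
Total = €4,688.52 + €4,697.00 = €9,385.52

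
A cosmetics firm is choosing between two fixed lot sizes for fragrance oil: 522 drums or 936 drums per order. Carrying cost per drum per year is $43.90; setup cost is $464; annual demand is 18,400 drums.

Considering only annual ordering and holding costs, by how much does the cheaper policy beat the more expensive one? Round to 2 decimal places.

$1,853.11

For each Q, cost = (D/Q)·S + (Q/2)·H.
TC(522) = (18,400/522)×464 + (522/2)×43.9 = $27,813.46
TC(936) = (18,400/936)×464 + (936/2)×43.9 = $29,666.57
Cheaper: Q = 522.  Difference = $1,853.11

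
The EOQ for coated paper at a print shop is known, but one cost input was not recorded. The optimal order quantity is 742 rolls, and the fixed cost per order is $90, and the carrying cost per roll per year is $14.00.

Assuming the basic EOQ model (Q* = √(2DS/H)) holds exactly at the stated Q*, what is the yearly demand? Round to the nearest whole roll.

42,822 rolls per year

Since Q* = (2DS/H)^½, squaring gives Q*²·H = 2DS.
D = Q²H / (2S) = 742² × 14 / (2 × 90) = 42,821.64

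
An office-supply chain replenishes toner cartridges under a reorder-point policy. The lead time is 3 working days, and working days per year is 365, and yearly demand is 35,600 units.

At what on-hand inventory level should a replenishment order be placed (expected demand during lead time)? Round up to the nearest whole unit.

Daily demand d = 35,600 / 365 = 97.534 units/day
Demand during lead time = 97.534 × 3 = 292.60
Reorder point = 292.60 → round up

293 units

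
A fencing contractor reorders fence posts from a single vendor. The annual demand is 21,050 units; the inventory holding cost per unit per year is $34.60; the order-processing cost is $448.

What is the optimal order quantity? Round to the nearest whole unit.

Optimal lot size Q* = (2 × 21,050 × $448 / $34.6)^½ ≈ 738.32

738 units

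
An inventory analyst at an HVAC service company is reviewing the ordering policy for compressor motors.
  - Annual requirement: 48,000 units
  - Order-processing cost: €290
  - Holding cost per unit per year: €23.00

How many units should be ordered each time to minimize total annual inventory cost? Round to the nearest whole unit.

1,100 units

2DS/H = 2·48,000·290/23 = 1,210,434.78
EOQ = √1,210,434.78 ≈ 1,100.20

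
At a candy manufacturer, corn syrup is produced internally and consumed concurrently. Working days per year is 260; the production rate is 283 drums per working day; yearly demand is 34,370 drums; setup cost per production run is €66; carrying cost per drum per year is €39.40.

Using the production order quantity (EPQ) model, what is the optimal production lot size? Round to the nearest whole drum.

465 drums

Daily demand d = 34,370/260 = 132.192; p = 283; 1 − d/p = 0.53289
EPQ = √(2DS / (H(1 − d/p)))
    = √(2 × 34,370 × 66 / (39.4 × 0.53289)) ≈ 464.85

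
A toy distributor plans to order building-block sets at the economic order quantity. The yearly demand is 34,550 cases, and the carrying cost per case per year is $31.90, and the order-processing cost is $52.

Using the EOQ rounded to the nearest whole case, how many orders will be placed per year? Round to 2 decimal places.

102.83 orders per year

Q* = √(2·D·S / H) = √(2·34,550·52 / 31.9) = √112,639.5 ≈ 335.62 → Q = 336
N = D/Q = 34,550/336 ≈ 102.827 orders/yr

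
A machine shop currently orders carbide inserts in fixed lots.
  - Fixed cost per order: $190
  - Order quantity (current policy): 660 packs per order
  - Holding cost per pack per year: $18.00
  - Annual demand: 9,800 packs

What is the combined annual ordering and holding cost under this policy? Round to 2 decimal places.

Orders/yr = 9,800/660 = 14.848; ordering cost = 14.848 × $190 = $2,821.21
Average inventory = 660/2 = 330; holding cost = 330 × $18 = $5,940.00
Total = $2,821.21 + $5,940.00 = $8,761.21

$8,761.21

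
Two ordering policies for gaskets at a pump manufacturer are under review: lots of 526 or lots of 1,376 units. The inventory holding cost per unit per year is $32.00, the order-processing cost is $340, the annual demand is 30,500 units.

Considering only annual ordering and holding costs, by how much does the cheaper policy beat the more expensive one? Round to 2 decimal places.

$1,421.51

Annual cost at Q: ordering D·S/Q plus holding Q·H/2.
TC(526) = (30,500/526)×340 + (526/2)×32 = $28,130.83
TC(1,376) = (30,500/1,376)×340 + (1,376/2)×32 = $29,552.34
Lots of 526 are cheaper by $1,421.51.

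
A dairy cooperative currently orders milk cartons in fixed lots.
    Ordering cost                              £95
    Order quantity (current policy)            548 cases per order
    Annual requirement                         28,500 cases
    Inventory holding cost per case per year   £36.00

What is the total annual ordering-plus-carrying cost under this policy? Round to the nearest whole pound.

Ordering: D/Q × S = 28,500/548 × £95 = £4,940.69
Holding:  Q/2 × H = 548/2 × £36 = £9,864.00
Total = £4,940.69 + £9,864.00 = £14,804.69

£14,805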